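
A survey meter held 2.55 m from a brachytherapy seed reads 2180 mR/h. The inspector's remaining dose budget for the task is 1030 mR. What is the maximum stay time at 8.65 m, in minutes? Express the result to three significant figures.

326 min

By the inverse-square law, rate at 8.65 m:
2180 × (2.55/8.65)² = 2180 × 0.08691 = 189.5 mR/h.
Stay time = 1030 mR ÷ 189.5 mR/h = 5.435 h = 326.1 min.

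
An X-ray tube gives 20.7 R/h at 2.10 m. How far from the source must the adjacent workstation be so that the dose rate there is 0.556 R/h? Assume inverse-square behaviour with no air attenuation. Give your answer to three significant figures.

By the inverse-square law, d₂ = d₁·√(I₁/I₂).
I₁/I₂ = 20.7/0.556 = 37.23, so d₂ = 2.10 × √37.23 = 12.81 m.

12.8 m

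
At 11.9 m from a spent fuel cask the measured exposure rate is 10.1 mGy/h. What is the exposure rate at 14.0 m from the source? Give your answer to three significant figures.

Since intensity falls as 1/r², scaling from 11.9 m to 14.0 m:
10.1 × (11.9/14.0)² = 10.1 × 0.7225 = 7.297 mGy/h.

7.30 mGy/h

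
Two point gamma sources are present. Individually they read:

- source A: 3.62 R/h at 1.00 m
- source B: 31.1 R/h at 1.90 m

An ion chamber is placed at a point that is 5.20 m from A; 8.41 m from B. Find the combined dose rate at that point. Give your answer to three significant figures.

Each source contributes Iᵢ·(dᵢ/rᵢ)²; contributions add.
A: 3.62 × (1.00/5.20)² = 0.1339 R/h
B: 31.1 × (1.90/8.41)² = 1.587 R/h
Total = 0.1339 + 1.587 = 1.721 R/h.

1.72 R/h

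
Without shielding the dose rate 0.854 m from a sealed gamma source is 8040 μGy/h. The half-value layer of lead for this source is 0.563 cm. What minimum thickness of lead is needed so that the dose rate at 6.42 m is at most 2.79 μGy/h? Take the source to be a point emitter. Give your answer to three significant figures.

At 6.42 m, distance alone gives (0.854/6.42)² = 0.01769, so 8040 × 0.01769 = 142.2 μGy/h.
Further attenuation needed: 142.2/2.79 = 50.97.
n = log₂(50.97) = 5.672 half-value layers.
Thickness = 5.672 × 0.563 cm = 3.193 cm.

3.19 cm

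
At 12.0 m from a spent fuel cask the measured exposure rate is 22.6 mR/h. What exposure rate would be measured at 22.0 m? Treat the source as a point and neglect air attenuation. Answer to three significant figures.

Applying the 1/r² law, scaling from 12.0 m to 22.0 m:
22.6 × (12.0/22.0)² = 22.6 × 0.2975 = 6.724 mR/h.

6.72 mR/h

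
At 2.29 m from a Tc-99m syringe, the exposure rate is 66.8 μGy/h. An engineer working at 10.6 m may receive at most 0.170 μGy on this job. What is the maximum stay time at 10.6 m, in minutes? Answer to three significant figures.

By the inverse-square law, rate at 10.6 m:
66.8 × (2.29/10.6)² = 66.8 × 0.04667 = 3.118 μGy/h.
Stay time = 0.170 μGy ÷ 3.118 μGy/h = 0.05452 h = 3.271 min.

3.27 min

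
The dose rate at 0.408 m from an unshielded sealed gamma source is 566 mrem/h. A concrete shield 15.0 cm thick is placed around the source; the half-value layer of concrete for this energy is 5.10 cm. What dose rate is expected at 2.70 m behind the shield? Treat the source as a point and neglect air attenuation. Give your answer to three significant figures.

Distance alone: 566 × (0.408/2.70)² = 566 × 0.02283 = 12.92 mrem/h.
Shield: 15.0/5.10 = 2.941 half-value layers → attenuation 2^(−2.941) = 0.1302.
Combined: 12.92 × 0.1302 = 1.682 mrem/h.

1.68 mrem/h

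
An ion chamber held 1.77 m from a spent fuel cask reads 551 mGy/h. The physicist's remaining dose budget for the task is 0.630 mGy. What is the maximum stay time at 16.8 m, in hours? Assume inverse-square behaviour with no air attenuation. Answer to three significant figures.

0.103 h

Applying the 1/r² law, rate at 16.8 m:
(1.77/16.8)² = 0.01110, so 551 × 0.01110 = 6.116 mGy/h.
Stay time = 0.630 mGy ÷ 6.116 mGy/h = 0.1030 h.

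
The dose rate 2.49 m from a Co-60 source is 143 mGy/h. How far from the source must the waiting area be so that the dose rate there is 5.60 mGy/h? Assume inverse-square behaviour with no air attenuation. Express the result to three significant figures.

12.6 m

Using I₁d₁² = I₂d₂², d₂ = d₁·√(I₁/I₂).
I₁/I₂ = 143/5.60 = 25.54, so d₂ = 2.49 × √25.54 = 12.58 m.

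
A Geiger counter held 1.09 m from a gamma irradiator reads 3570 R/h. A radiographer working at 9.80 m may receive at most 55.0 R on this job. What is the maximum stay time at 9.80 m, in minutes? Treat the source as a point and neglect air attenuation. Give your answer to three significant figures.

Applying the 1/r² law, rate at 9.80 m:
(1.09/9.80)² = 0.01237, so 3570 × 0.01237 = 44.16 R/h.
Stay time = 55.0 R ÷ 44.16 R/h = 1.245 h = 74.70 min.

74.7 min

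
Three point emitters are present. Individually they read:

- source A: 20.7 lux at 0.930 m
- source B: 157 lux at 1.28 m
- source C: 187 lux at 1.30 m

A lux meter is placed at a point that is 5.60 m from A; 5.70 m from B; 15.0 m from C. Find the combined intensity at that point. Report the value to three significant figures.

9.89 lux

Each source contributes Iᵢ·(dᵢ/rᵢ)²; contributions add.
A: 20.7 × (0.930/5.60)² = 0.5709 lux
B: 157 × (1.28/5.70)² = 7.917 lux
C: 187 × (1.30/15.0)² = 1.405 lux
Total = 0.5709 + 7.917 + 1.405 = 9.893 lux.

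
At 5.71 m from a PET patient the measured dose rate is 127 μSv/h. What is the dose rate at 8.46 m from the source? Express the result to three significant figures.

57.9 μSv/h

Applying the 1/r² law, scaling from 5.71 m to 8.46 m:
(5.71/8.46)² = 0.4555, so 127 × 0.4555 = 57.85 μSv/h.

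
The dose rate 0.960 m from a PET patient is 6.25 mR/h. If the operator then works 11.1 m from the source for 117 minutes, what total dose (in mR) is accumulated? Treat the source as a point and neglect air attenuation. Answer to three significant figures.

Using I₁d₁² = I₂d₂², rate at 11.1 m:
6.25 × (0.960/11.1)² = 6.25 × 0.007480 = 0.04675 mR/h.
Dose = rate × time = 0.04675 mR/h × 1.950 h = 0.09116 mR.

0.0912 mR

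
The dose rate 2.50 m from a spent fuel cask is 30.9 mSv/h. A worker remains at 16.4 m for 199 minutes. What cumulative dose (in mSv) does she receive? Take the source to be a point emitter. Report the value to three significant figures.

Using I₁d₁² = I₂d₂², rate at 16.4 m:
30.9 × (2.50/16.4)² = 30.9 × 0.02324 = 0.7181 mSv/h.
Dose = rate × time = 0.7181 mSv/h × 3.317 h = 2.382 mSv.

2.38 mSv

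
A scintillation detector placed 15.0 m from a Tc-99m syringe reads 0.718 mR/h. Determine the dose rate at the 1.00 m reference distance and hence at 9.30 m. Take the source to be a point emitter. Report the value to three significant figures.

162 mR/h; 1.87 mR/h

By the inverse-square law,
At 1.00 m: (15.0/1.00)² = 225.0, so 0.718 × 225.0 = 161.5 mR/h
At 9.30 m: (1.00/9.30)² = 0.01156, so 161.5 × 0.01156 = 1.867 mR/h.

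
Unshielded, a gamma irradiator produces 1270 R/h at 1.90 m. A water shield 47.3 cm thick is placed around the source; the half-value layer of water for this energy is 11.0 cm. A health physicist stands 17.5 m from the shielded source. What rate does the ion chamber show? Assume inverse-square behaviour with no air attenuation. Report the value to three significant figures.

0.760 R/h

Distance alone: 1270 × (1.90/17.5)² = 1270 × 0.01179 = 14.97 R/h.
Shield: 47.3/11.0 = 4.300 half-value layers → attenuation 2^(−4.300) = 0.05077.
Combined: 14.97 × 0.05077 = 0.7600 R/h.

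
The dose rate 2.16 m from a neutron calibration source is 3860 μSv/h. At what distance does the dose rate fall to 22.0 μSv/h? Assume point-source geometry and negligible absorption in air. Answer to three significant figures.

28.6 m

Using I₁d₁² = I₂d₂², d₂ = d₁·√(I₁/I₂).
I₁/I₂ = 3860/22.0 = 175.5, so d₂ = 2.16 × √175.5 = 28.61 m.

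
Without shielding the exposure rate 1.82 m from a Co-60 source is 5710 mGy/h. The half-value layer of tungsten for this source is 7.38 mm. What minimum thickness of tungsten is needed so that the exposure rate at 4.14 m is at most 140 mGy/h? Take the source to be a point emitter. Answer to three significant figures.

At 4.14 m, distance alone gives (1.82/4.14)² = 0.1933, so 5710 × 0.1933 = 1104 mGy/h.
Further attenuation needed: 1104/140 = 7.886.
n = log₂(7.886) = 2.979 half-value layers.
Thickness = 2.979 × 7.38 mm = 21.99 mm.

22.0 mm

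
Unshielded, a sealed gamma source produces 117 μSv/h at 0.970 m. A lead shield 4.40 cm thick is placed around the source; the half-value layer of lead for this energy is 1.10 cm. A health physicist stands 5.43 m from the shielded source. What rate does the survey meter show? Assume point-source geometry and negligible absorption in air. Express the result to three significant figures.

0.233 μSv/h

Distance alone: 117 × (0.970/5.43)² = 117 × 0.03191 = 3.733 μSv/h.
Shield: 4.40/1.10 = 4.000 half-value layers → attenuation 2^(−4.000) = 0.06250.
Combined: 3.733 × 0.06250 = 0.2333 μSv/h.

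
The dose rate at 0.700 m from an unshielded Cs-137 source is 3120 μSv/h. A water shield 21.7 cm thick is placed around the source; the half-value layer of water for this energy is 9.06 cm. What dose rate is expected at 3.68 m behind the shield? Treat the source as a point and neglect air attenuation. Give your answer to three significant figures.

21.5 μSv/h

Distance alone: 3120 × (0.700/3.68)² = 3120 × 0.03618 = 112.9 μSv/h.
Shield: 21.7/9.06 = 2.395 half-value layers → attenuation 2^(−2.395) = 0.1901.
Combined: 112.9 × 0.1901 = 21.46 μSv/h.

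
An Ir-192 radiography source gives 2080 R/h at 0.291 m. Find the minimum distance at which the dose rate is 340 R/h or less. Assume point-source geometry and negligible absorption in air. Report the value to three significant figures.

By the inverse-square law, d₂ = d₁·√(I₁/I₂).
I₁/I₂ = 2080/340 = 6.118, so d₂ = 0.291 × √6.118 = 0.7198 m.

0.720 m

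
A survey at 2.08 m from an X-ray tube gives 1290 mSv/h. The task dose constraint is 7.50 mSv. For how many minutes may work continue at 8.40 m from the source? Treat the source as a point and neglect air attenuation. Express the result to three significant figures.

5.69 min

Using I₁d₁² = I₂d₂², rate at 8.40 m:
(2.08/8.40)² = 0.06132, so 1290 × 0.06132 = 79.10 mSv/h.
Stay time = 7.50 mSv ÷ 79.10 mSv/h = 0.09482 h = 5.689 min.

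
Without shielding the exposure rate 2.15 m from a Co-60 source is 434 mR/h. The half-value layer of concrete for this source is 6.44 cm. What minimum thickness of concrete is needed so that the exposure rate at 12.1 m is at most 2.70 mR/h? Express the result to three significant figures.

15.1 cm

At 12.1 m, distance alone gives (2.15/12.1)² = 0.03157, so 434 × 0.03157 = 13.70 mR/h.
Further attenuation needed: 13.70/2.70 = 5.074.
n = log₂(5.074) = 2.343 half-value layers.
Thickness = 2.343 × 6.44 cm = 15.09 cm.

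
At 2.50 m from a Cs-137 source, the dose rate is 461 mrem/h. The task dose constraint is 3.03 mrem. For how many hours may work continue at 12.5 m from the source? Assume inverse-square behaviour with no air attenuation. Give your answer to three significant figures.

0.164 h

Applying the 1/r² law, rate at 12.5 m:
461 × (2.50/12.5)² = 461 × 0.04000 = 18.44 mrem/h.
Stay time = 3.03 mrem ÷ 18.44 mrem/h = 0.1643 h.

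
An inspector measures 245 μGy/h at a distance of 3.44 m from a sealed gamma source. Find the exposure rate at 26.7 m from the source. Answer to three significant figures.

4.07 μGy/h

Applying the 1/r² law, the rate at 26.7 m is
(3.44/26.7)² = 0.01660, so 245 × 0.01660 = 4.067 μGy/h.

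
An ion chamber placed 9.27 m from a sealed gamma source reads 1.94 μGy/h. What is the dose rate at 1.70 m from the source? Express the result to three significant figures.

57.7 μGy/h

Intensity scales as (d₁/d₂)², so scaling from 9.27 m to 1.70 m:
(9.27/1.70)² = 29.73, so 1.94 × 29.73 = 57.68 μGy/h.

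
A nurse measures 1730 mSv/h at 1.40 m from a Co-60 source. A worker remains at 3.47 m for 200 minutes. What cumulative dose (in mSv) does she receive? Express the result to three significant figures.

Intensity scales as (d₁/d₂)², so rate at 3.47 m:
(1.40/3.47)² = 0.1628, so 1730 × 0.1628 = 281.6 mSv/h.
Dose = rate × time = 281.6 mSv/h × 3.333 h = 938.6 mSv.

939 mSv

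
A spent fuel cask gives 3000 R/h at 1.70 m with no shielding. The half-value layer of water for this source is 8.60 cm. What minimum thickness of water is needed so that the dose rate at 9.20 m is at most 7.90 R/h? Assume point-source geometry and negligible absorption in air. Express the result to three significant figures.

31.8 cm

At 9.20 m, distance alone gives 3000 × (1.70/9.20)² = 3000 × 0.03414 = 102.4 R/h.
Further attenuation needed: 102.4/7.90 = 12.96.
n = log₂(12.96) = 3.696 half-value layers.
Thickness = 3.696 × 8.60 cm = 31.79 cm.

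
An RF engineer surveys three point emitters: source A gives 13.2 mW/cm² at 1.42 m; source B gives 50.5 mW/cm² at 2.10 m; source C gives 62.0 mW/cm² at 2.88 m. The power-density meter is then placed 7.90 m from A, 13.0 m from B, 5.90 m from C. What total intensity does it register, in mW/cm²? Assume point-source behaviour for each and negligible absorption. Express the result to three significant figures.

16.5 mW/cm²

By superposition, sum each source's inverse-square contribution:
A: 13.2 × (1.42/7.90)² = 0.4265 mW/cm²
B: 50.5 × (2.10/13.0)² = 1.318 mW/cm²
C: 62.0 × (2.88/5.90)² = 14.77 mW/cm²
Total = 0.4265 + 1.318 + 14.77 = 16.51 mW/cm².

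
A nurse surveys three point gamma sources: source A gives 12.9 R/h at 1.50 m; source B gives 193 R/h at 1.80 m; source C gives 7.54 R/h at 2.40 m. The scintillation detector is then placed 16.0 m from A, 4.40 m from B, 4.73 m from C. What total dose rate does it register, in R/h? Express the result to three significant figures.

Each source contributes Iᵢ·(dᵢ/rᵢ)²; contributions add.
A: 12.9 × (1.50/16.0)² = 0.1134 R/h
B: 193 × (1.80/4.40)² = 32.30 R/h
C: 7.54 × (2.40/4.73)² = 1.941 R/h
Total = 0.1134 + 32.30 + 1.941 = 34.35 R/h.

34.4 R/h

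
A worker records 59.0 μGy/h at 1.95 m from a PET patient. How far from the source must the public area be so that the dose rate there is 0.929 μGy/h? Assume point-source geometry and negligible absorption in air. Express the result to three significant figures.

Intensity scales as (d₁/d₂)², so d₂ = d₁·√(I₁/I₂).
I₁/I₂ = 59.0/0.929 = 63.51, so d₂ = 1.95 × √63.51 = 15.54 m.

15.5 m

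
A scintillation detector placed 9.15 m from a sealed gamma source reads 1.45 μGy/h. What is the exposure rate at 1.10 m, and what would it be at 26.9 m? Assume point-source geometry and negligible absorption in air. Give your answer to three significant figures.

100 μGy/h; 0.168 μGy/h

Applying the 1/r² law,
At 1.10 m: (9.15/1.10)² = 69.19, so 1.45 × 69.19 = 100.3 μGy/h
At 26.9 m: 100.3 × (1.10/26.9)² = 100.3 × 0.001672 = 0.1677 μGy/h.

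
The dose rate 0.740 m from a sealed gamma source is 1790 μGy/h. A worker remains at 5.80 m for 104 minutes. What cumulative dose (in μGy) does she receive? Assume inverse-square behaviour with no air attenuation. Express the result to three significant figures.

Applying the 1/r² law, rate at 5.80 m:
(0.740/5.80)² = 0.01628, so 1790 × 0.01628 = 29.14 μGy/h.
Dose = rate × time = 29.14 μGy/h × 1.733 h = 50.50 μGy.

50.5 μGy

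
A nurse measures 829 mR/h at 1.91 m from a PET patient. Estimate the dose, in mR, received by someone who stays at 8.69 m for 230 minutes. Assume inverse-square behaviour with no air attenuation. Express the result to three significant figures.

Intensity scales as (d₁/d₂)², so rate at 8.69 m:
829 × (1.91/8.69)² = 829 × 0.04831 = 40.05 mR/h.
Dose = rate × time = 40.05 mR/h × 3.833 h = 153.5 mR.

154 mR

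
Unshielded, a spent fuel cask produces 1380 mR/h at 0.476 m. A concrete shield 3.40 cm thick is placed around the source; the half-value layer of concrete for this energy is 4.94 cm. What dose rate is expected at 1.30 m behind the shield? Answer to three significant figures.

115 mR/h

Distance alone: 1380 × (0.476/1.30)² = 1380 × 0.1341 = 185.1 mR/h.
Shield: 3.40/4.94 = 0.6883 half-value layers → attenuation 2^(−0.6883) = 0.6206.
Combined: 185.1 × 0.6206 = 114.9 mR/h.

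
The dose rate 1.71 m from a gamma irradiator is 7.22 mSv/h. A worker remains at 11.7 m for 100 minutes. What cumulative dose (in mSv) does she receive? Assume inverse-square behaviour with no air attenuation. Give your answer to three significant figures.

0.257 mSv

Using I₁d₁² = I₂d₂², rate at 11.7 m:
(1.71/11.7)² = 0.02136, so 7.22 × 0.02136 = 0.1542 mSv/h.
Dose = rate × time = 0.1542 mSv/h × 1.667 h = 0.2571 mSv.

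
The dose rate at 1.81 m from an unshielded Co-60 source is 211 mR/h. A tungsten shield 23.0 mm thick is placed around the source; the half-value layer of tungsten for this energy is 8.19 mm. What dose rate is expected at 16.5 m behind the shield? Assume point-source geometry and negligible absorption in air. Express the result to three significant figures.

0.362 mR/h

Distance alone: 211 × (1.81/16.5)² = 211 × 0.01203 = 2.538 mR/h.
Shield: 23.0/8.19 = 2.808 half-value layers → attenuation 2^(−2.808) = 0.1428.
Combined: 2.538 × 0.1428 = 0.3624 mR/h.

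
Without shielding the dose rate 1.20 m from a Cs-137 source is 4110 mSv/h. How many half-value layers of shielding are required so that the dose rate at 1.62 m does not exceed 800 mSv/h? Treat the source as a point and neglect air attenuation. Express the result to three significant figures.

At 1.62 m, distance alone gives 4110 × (1.20/1.62)² = 4110 × 0.5487 = 2255 mSv/h.
Further attenuation needed: 2255/800 = 2.819.
n = log₂(2.819) = 1.495 half-value layers.

1.50 half-value layers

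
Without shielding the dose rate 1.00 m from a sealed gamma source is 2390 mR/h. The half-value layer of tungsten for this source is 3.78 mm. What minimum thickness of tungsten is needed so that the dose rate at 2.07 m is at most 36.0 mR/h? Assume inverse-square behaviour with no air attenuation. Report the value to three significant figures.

At 2.07 m, distance alone gives 2390 × (1.00/2.07)² = 2390 × 0.2334 = 557.8 mR/h.
Further attenuation needed: 557.8/36.0 = 15.49.
n = log₂(15.49) = 3.953 half-value layers.
Thickness = 3.953 × 3.78 mm = 14.94 mm.

14.9 mm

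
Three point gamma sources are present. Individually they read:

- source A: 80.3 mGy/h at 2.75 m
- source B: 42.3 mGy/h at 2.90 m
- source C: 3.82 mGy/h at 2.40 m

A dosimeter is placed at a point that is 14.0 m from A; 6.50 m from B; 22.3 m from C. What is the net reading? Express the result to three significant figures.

Each source contributes Iᵢ·(dᵢ/rᵢ)²; contributions add.
A: 80.3 × (2.75/14.0)² = 3.098 mGy/h
B: 42.3 × (2.90/6.50)² = 8.420 mGy/h
C: 3.82 × (2.40/22.3)² = 0.04425 mGy/h
Total = 3.098 + 8.420 + 0.04425 = 11.56 mGy/h.

11.6 mGy/h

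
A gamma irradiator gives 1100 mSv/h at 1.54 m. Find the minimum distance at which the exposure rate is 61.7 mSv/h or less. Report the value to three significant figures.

6.50 m

Using I₁d₁² = I₂d₂², d₂ = d₁·√(I₁/I₂).
I₁/I₂ = 1100/61.7 = 17.83, so d₂ = 1.54 × √17.83 = 6.503 m.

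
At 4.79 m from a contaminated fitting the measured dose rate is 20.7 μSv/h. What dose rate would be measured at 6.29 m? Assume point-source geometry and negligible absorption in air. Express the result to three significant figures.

12.0 μSv/h

By the inverse-square law, scaling from 4.79 m to 6.29 m:
(4.79/6.29)² = 0.5799, so 20.7 × 0.5799 = 12.00 μSv/h.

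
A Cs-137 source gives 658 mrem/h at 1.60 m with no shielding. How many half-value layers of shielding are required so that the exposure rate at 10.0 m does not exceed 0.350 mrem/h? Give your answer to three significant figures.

At 10.0 m, distance alone gives 658 × (1.60/10.0)² = 658 × 0.02560 = 16.84 mrem/h.
Further attenuation needed: 16.84/0.350 = 48.11.
n = log₂(48.11) = 5.588 half-value layers.

5.59 half-value layers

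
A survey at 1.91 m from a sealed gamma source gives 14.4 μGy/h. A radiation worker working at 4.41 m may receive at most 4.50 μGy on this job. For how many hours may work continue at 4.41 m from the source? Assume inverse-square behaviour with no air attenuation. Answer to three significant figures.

By the inverse-square law, rate at 4.41 m:
14.4 × (1.91/4.41)² = 14.4 × 0.1876 = 2.701 μGy/h.
Stay time = 4.50 μGy ÷ 2.701 μGy/h = 1.666 h.

1.67 h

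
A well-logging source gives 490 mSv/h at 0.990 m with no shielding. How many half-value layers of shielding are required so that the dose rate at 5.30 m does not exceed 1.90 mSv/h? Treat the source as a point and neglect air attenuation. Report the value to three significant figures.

At 5.30 m, distance alone gives (0.990/5.30)² = 0.03489, so 490 × 0.03489 = 17.10 mSv/h.
Further attenuation needed: 17.10/1.90 = 9.000.
n = log₂(9.000) = 3.170 half-value layers.

3.17 half-value layers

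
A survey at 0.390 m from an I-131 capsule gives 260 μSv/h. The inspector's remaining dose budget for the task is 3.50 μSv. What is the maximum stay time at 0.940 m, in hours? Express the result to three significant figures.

Intensity scales as (d₁/d₂)², so rate at 0.940 m:
260 × (0.390/0.940)² = 260 × 0.1721 = 44.75 μSv/h.
Stay time = 3.50 μSv ÷ 44.75 μSv/h = 0.07821 h.

0.0782 h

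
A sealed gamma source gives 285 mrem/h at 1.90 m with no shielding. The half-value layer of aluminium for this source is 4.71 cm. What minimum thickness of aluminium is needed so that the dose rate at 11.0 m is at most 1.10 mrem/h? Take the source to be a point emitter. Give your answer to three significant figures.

13.9 cm

At 11.0 m, distance alone gives 285 × (1.90/11.0)² = 285 × 0.02983 = 8.502 mrem/h.
Further attenuation needed: 8.502/1.10 = 7.729.
n = log₂(7.729) = 2.950 half-value layers.
Thickness = 2.950 × 4.71 cm = 13.89 cm.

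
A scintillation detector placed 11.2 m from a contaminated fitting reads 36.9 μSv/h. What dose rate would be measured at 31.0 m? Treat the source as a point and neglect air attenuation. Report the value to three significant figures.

4.82 μSv/h

Intensity scales as (d₁/d₂)², so scaling from 11.2 m to 31.0 m:
(11.2/31.0)² = 0.1305, so 36.9 × 0.1305 = 4.815 μSv/h.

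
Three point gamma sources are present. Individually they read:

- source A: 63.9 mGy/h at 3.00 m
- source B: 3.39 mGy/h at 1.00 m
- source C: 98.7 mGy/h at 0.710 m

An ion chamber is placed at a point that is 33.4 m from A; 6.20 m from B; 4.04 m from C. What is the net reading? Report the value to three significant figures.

3.65 mGy/h

Each source contributes Iᵢ·(dᵢ/rᵢ)²; contributions add.
A: 63.9 × (3.00/33.4)² = 0.5155 mGy/h
B: 3.39 × (1.00/6.20)² = 0.08819 mGy/h
C: 98.7 × (0.710/4.04)² = 3.048 mGy/h
Total = 0.5155 + 0.08819 + 3.048 = 3.652 mGy/h.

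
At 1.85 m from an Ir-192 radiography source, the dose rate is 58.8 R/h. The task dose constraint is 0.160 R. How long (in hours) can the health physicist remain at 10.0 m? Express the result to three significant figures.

Intensity scales as (d₁/d₂)², so rate at 10.0 m:
(1.85/10.0)² = 0.03422, so 58.8 × 0.03422 = 2.012 R/h.
Stay time = 0.160 R ÷ 2.012 R/h = 0.07952 h.

0.0795 h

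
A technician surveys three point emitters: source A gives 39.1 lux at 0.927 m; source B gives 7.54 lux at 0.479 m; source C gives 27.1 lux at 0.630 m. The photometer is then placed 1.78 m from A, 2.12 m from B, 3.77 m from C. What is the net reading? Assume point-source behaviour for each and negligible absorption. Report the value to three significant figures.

11.7 lux

By superposition, sum each source's inverse-square contribution:
A: 39.1 × (0.927/1.78)² = 10.60 lux
B: 7.54 × (0.479/2.12)² = 0.3849 lux
C: 27.1 × (0.630/3.77)² = 0.7568 lux
Total = 10.60 + 0.3849 + 0.7568 = 11.74 lux.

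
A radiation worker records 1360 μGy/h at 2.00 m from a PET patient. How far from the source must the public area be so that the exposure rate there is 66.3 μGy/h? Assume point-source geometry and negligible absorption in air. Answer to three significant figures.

Intensity scales as (d₁/d₂)², so d₂ = d₁·√(I₁/I₂).
I₁/I₂ = 1360/66.3 = 20.51, so d₂ = 2.00 × √20.51 = 9.058 m.

9.06 m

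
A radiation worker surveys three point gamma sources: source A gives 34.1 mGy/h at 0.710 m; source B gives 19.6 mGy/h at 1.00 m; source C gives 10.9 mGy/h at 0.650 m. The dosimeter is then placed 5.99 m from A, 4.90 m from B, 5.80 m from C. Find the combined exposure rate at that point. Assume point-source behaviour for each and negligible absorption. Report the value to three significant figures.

1.43 mGy/h

By superposition, sum each source's inverse-square contribution:
A: 34.1 × (0.710/5.99)² = 0.4791 mGy/h
B: 19.6 × (1.00/4.90)² = 0.8163 mGy/h
C: 10.9 × (0.650/5.80)² = 0.1369 mGy/h
Total = 0.4791 + 0.8163 + 0.1369 = 1.432 mGy/h.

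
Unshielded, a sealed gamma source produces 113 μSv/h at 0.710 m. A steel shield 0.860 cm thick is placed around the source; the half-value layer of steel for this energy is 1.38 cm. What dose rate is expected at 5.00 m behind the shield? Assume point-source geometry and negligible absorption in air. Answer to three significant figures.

Distance alone: (0.710/5.00)² = 0.02016, so 113 × 0.02016 = 2.278 μSv/h.
Shield: 0.860/1.38 = 0.6232 half-value layers → attenuation 2^(−0.6232) = 0.6492.
Combined: 2.278 × 0.6492 = 1.479 μSv/h.

1.48 μSv/h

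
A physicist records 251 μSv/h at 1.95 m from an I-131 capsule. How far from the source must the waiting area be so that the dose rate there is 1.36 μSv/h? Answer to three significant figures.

26.5 m

Intensity scales as (d₁/d₂)², so d₂ = d₁·√(I₁/I₂).
I₁/I₂ = 251/1.36 = 184.6, so d₂ = 1.95 × √184.6 = 26.49 m.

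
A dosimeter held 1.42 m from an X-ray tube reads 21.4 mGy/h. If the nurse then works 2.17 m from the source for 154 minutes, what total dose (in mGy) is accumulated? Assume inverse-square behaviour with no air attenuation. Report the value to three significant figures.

23.5 mGy

Since intensity falls as 1/r², rate at 2.17 m:
(1.42/2.17)² = 0.4282, so 21.4 × 0.4282 = 9.163 mGy/h.
Dose = rate × time = 9.163 mGy/h × 2.567 h = 23.52 mGy.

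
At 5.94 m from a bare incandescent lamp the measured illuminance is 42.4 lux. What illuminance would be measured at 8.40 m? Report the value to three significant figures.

Since intensity falls as 1/r², scaling from 5.94 m to 8.40 m:
42.4 × (5.94/8.40)² = 42.4 × 0.5001 = 21.20 lux.

21.2 lux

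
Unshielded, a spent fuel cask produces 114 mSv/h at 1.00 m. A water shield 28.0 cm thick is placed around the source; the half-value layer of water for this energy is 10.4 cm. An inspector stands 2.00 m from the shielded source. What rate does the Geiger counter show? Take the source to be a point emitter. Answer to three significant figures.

4.41 mSv/h

Distance alone: 114 × (1.00/2.00)² = 114 × 0.2500 = 28.50 mSv/h.
Shield: 28.0/10.4 = 2.692 half-value layers → attenuation 2^(−2.692) = 0.1547.
Combined: 28.50 × 0.1547 = 4.409 mSv/h.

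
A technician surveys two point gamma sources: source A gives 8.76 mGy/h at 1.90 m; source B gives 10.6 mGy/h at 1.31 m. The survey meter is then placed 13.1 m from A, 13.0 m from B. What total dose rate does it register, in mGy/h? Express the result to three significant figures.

0.292 mGy/h

Each source contributes Iᵢ·(dᵢ/rᵢ)²; contributions add.
A: 8.76 × (1.90/13.1)² = 0.1843 mGy/h
B: 10.6 × (1.31/13.0)² = 0.1076 mGy/h
Total = 0.1843 + 0.1076 = 0.2919 mGy/h.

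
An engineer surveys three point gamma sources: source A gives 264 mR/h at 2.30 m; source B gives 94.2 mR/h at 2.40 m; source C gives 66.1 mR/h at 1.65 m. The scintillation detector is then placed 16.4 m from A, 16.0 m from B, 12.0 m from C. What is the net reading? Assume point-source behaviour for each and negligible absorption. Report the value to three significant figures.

8.56 mR/h

Each source contributes Iᵢ·(dᵢ/rᵢ)²; contributions add.
A: 264 × (2.30/16.4)² = 5.192 mR/h
B: 94.2 × (2.40/16.0)² = 2.119 mR/h
C: 66.1 × (1.65/12.0)² = 1.250 mR/h
Total = 5.192 + 2.119 + 1.250 = 8.561 mR/h.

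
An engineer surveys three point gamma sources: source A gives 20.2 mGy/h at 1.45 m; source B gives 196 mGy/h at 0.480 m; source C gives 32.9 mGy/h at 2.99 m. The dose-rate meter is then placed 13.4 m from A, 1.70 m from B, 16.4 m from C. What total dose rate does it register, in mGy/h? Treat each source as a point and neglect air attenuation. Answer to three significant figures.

17.0 mGy/h

By superposition, sum each source's inverse-square contribution:
A: 20.2 × (1.45/13.4)² = 0.2365 mGy/h
B: 196 × (0.480/1.70)² = 15.63 mGy/h
C: 32.9 × (2.99/16.4)² = 1.094 mGy/h
Total = 0.2365 + 15.63 + 1.094 = 16.96 mGy/h.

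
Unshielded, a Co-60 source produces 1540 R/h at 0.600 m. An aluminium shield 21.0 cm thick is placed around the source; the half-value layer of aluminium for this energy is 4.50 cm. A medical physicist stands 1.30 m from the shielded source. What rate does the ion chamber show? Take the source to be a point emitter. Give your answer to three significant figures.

12.9 R/h

Distance alone: (0.600/1.30)² = 0.2130, so 1540 × 0.2130 = 328.0 R/h.
Shield: 21.0/4.50 = 4.667 half-value layers → attenuation 2^(−4.667) = 0.03936.
Combined: 328.0 × 0.03936 = 12.91 R/h.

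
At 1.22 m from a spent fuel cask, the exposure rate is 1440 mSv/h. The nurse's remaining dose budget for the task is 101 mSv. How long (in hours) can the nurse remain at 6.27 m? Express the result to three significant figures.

1.85 h

Using I₁d₁² = I₂d₂², rate at 6.27 m:
(1.22/6.27)² = 0.03786, so 1440 × 0.03786 = 54.52 mSv/h.
Stay time = 101 mSv ÷ 54.52 mSv/h = 1.853 h.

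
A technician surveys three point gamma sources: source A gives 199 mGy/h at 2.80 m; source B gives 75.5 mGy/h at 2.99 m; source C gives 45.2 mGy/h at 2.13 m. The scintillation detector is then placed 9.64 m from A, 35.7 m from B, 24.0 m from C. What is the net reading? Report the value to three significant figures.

By superposition, sum each source's inverse-square contribution:
A: 199 × (2.80/9.64)² = 16.79 mGy/h
B: 75.5 × (2.99/35.7)² = 0.5296 mGy/h
C: 45.2 × (2.13/24.0)² = 0.3560 mGy/h
Total = 16.79 + 0.5296 + 0.3560 = 17.68 mGy/h.

17.7 mGy/h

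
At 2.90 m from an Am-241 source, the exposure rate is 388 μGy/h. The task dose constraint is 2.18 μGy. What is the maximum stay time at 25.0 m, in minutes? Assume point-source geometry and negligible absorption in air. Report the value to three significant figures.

Using I₁d₁² = I₂d₂², rate at 25.0 m:
(2.90/25.0)² = 0.01346, so 388 × 0.01346 = 5.222 μGy/h.
Stay time = 2.18 μGy ÷ 5.222 μGy/h = 0.4175 h = 25.05 min.

25.1 min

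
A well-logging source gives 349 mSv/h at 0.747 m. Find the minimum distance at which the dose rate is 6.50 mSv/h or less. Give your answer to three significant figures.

Using I₁d₁² = I₂d₂², d₂ = d₁·√(I₁/I₂).
I₁/I₂ = 349/6.50 = 53.69, so d₂ = 0.747 × √53.69 = 5.474 m.

5.47 m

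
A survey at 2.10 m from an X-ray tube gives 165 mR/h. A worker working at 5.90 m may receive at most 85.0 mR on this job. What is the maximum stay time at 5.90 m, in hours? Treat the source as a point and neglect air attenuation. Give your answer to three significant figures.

Intensity scales as (d₁/d₂)², so rate at 5.90 m:
(2.10/5.90)² = 0.1267, so 165 × 0.1267 = 20.91 mR/h.
Stay time = 85.0 mR ÷ 20.91 mR/h = 4.065 h.

4.07 h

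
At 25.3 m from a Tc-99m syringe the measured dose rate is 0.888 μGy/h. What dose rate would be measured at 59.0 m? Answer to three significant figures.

Applying the 1/r² law, scaling from 25.3 m to 59.0 m:
(25.3/59.0)² = 0.1839, so 0.888 × 0.1839 = 0.1633 μGy/h.

0.163 μGy/h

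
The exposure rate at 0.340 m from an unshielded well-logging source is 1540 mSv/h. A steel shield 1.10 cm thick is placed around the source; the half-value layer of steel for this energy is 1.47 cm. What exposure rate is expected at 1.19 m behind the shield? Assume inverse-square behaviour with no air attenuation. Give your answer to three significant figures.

Distance alone: 1540 × (0.340/1.19)² = 1540 × 0.08163 = 125.7 mSv/h.
Shield: 1.10/1.47 = 0.7483 half-value layers → attenuation 2^(−0.7483) = 0.5953.
Combined: 125.7 × 0.5953 = 74.83 mSv/h.

74.8 mSv/h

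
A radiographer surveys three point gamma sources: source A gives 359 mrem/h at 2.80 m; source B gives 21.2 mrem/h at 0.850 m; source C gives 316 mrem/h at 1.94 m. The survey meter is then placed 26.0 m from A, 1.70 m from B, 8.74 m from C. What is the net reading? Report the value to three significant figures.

By superposition, sum each source's inverse-square contribution:
A: 359 × (2.80/26.0)² = 4.164 mrem/h
B: 21.2 × (0.850/1.70)² = 5.300 mrem/h
C: 316 × (1.94/8.74)² = 15.57 mrem/h
Total = 4.164 + 5.300 + 15.57 = 25.03 mrem/h.

25.0 mrem/h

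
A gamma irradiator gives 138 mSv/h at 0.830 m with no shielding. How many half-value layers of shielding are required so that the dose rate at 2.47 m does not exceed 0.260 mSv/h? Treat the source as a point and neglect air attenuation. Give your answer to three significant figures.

5.91 half-value layers

At 2.47 m, distance alone gives (0.830/2.47)² = 0.1129, so 138 × 0.1129 = 15.58 mSv/h.
Further attenuation needed: 15.58/0.260 = 59.92.
n = log₂(59.92) = 5.905 half-value layers.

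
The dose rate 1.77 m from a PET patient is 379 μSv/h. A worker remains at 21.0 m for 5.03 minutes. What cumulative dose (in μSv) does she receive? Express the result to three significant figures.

Since intensity falls as 1/r², rate at 21.0 m:
379 × (1.77/21.0)² = 379 × 0.007104 = 2.692 μSv/h.
Dose = rate × time = 2.692 μSv/h × 0.08383 h = 0.2257 μSv.

0.226 μSv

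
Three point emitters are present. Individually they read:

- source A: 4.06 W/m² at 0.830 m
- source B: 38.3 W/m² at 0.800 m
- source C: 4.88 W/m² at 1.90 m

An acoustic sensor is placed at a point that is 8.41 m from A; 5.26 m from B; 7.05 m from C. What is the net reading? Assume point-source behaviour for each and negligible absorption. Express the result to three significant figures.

Each source contributes Iᵢ·(dᵢ/rᵢ)²; contributions add.
A: 4.06 × (0.830/8.41)² = 0.03954 W/m²
B: 38.3 × (0.800/5.26)² = 0.8859 W/m²
C: 4.88 × (1.90/7.05)² = 0.3544 W/m²
Total = 0.03954 + 0.8859 + 0.3544 = 1.280 W/m².

1.28 W/m²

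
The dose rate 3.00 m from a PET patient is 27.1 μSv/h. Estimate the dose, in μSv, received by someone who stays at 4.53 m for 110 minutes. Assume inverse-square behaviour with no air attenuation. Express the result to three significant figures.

Using I₁d₁² = I₂d₂², rate at 4.53 m:
27.1 × (3.00/4.53)² = 27.1 × 0.4386 = 11.89 μSv/h.
Dose = rate × time = 11.89 μSv/h × 1.833 h = 21.79 μSv.

21.8 μSv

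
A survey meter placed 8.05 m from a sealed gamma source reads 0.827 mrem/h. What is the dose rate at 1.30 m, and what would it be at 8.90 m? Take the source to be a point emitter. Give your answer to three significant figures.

31.7 mrem/h; 0.677 mrem/h

Intensity scales as (d₁/d₂)², so
At 1.30 m: 0.827 × (8.05/1.30)² = 0.827 × 38.34 = 31.71 mrem/h
At 8.90 m: (1.30/8.90)² = 0.02134, so 31.71 × 0.02134 = 0.6767 mrem/h.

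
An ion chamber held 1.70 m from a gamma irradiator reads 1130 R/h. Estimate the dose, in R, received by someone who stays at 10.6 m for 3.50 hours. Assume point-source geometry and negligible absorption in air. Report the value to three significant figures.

Using I₁d₁² = I₂d₂², rate at 10.6 m:
1130 × (1.70/10.6)² = 1130 × 0.02572 = 29.06 R/h.
Dose = rate × time = 29.06 R/h × 3.500 h = 101.7 R.

102 R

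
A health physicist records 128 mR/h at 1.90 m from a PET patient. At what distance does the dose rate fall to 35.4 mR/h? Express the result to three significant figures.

3.61 m

Intensity scales as (d₁/d₂)², so d₂ = d₁·√(I₁/I₂).
I₁/I₂ = 128/35.4 = 3.616, so d₂ = 1.90 × √3.616 = 3.613 m.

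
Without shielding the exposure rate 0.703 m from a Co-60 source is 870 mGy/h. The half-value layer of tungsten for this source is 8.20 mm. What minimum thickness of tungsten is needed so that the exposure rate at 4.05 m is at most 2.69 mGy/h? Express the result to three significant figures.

At 4.05 m, distance alone gives 870 × (0.703/4.05)² = 870 × 0.03013 = 26.21 mGy/h.
Further attenuation needed: 26.21/2.69 = 9.743.
n = log₂(9.743) = 3.284 half-value layers.
Thickness = 3.284 × 8.20 mm = 26.93 mm.

26.9 mm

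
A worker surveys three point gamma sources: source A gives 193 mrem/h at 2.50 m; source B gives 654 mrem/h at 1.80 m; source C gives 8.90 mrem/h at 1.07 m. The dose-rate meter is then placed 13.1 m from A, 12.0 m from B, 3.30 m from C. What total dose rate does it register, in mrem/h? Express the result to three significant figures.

22.7 mrem/h

Each source contributes Iᵢ·(dᵢ/rᵢ)²; contributions add.
A: 193 × (2.50/13.1)² = 7.029 mrem/h
B: 654 × (1.80/12.0)² = 14.71 mrem/h
C: 8.90 × (1.07/3.30)² = 0.9357 mrem/h
Total = 7.029 + 14.71 + 0.9357 = 22.67 mrem/h.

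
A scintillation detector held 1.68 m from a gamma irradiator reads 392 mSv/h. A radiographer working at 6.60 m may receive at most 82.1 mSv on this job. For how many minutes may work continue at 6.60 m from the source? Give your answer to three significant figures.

194 min

By the inverse-square law, rate at 6.60 m:
(1.68/6.60)² = 0.06479, so 392 × 0.06479 = 25.40 mSv/h.
Stay time = 82.1 mSv ÷ 25.40 mSv/h = 3.232 h = 193.9 min.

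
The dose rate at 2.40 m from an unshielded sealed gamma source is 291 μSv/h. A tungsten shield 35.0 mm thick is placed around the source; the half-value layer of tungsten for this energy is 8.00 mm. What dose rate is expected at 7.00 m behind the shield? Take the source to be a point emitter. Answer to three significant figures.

Distance alone: (2.40/7.00)² = 0.1176, so 291 × 0.1176 = 34.22 μSv/h.
Shield: 35.0/8.00 = 4.375 half-value layers → attenuation 2^(−4.375) = 0.04819.
Combined: 34.22 × 0.04819 = 1.649 μSv/h.

1.65 μSv/h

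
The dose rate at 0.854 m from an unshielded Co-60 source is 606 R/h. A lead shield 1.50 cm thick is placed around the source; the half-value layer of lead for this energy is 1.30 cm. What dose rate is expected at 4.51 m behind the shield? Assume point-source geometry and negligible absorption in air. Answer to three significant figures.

9.77 R/h

Distance alone: (0.854/4.51)² = 0.03586, so 606 × 0.03586 = 21.73 R/h.
Shield: 1.50/1.30 = 1.154 half-value layers → attenuation 2^(−1.154) = 0.4494.
Combined: 21.73 × 0.4494 = 9.765 R/h.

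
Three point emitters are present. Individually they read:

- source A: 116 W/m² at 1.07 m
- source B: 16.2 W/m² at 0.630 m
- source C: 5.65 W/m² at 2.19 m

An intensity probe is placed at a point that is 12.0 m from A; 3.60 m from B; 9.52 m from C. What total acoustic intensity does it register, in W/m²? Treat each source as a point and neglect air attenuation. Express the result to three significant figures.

1.72 W/m²

By superposition, sum each source's inverse-square contribution:
A: 116 × (1.07/12.0)² = 0.9223 W/m²
B: 16.2 × (0.630/3.60)² = 0.4961 W/m²
C: 5.65 × (2.19/9.52)² = 0.2990 W/m²
Total = 0.9223 + 0.4961 + 0.2990 = 1.717 W/m².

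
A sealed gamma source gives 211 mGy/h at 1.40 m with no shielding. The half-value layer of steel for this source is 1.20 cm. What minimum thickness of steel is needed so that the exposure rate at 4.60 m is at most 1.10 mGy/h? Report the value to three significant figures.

At 4.60 m, distance alone gives 211 × (1.40/4.60)² = 211 × 0.09263 = 19.54 mGy/h.
Further attenuation needed: 19.54/1.10 = 17.76.
n = log₂(17.76) = 4.151 half-value layers.
Thickness = 4.151 × 1.20 cm = 4.981 cm.

4.98 cm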